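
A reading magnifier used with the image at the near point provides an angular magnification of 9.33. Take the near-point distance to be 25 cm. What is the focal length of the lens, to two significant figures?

For the image at the near point, M = 1 + D/f.
f = D/(M - 1) = 25/(9.33 - 1) = 3.001 cm.

3.0 cm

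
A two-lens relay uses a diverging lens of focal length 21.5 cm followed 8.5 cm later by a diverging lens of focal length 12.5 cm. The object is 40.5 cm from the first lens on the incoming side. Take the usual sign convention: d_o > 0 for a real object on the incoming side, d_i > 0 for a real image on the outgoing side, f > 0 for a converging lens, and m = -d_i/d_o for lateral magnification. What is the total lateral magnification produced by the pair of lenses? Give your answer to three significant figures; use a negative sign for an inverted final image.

Lens 1: 1/d_i1 = 1/f_1 - 1/d_o1 = 1/(-21.5) - 1/40.5 = -0.07120 cm^-1, so d_i1 = -14.044 cm.
m_1 = -(-14.044)/40.5 = 0.3468.
With d_i1 < 0 the first image is virtual and lies on the object side; the object distance for lens 2 is d_o2 = 8.5 - (-14.044) = 22.544 cm.
Lens 2: 1/d_i2 = 1/f_2 - 1/d_o2 = 1/(-12.5) - 1/(22.544) = -0.12436 cm^-1, so d_i2 = -8.041 cm.
m_2 = -(-8.041)/(22.544) = 0.3567.
Overall magnification: m = m_1 m_2 = 0.1237.

0.124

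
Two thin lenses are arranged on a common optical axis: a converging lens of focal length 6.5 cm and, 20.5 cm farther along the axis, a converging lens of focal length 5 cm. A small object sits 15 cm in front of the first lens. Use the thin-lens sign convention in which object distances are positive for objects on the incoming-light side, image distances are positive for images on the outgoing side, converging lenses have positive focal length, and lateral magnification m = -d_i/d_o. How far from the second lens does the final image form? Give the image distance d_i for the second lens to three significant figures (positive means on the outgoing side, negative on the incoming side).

First lens: d_i1 = 1/(1/6.5 - 1/15) = 11.471 cm.
Object distance for lens 2: d_o2 = 20.5 - 11.471 = 9.029 cm.
Second lens: d_i2 = 1/(1/5 - 1/(9.029)) = 11.204 cm.

11.2 cm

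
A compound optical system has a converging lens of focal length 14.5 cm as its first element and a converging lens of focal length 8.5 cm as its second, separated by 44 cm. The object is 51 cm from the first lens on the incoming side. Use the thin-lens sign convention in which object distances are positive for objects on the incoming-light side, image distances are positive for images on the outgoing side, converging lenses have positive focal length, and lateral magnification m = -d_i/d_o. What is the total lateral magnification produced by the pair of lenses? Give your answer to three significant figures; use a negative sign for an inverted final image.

First lens: d_i1 = 1/(1/14.5 - 1/51) = 20.260 cm.
m_1 = -(20.260)/51 = -0.3973.
That image sits 23.740 cm in front of the second lens, so d_o2 = 23.740 cm.
Second lens: d_i2 = 1/(1/8.5 - 1/(23.740)) = 13.241 cm.
m_2 = -(13.241)/(23.740) = -0.5578.
The system's lateral magnification is m_1 m_2 = (-0.3973)(-0.5578) = 0.2216.

0.222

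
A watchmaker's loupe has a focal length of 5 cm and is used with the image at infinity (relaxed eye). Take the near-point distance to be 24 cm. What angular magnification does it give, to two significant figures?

4.8

M = D/f = 24/5 = 4.800.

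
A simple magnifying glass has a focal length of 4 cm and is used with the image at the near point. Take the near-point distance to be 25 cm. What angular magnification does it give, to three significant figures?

M = 1 + D/f = 1 + 25/4 = 7.250.

7.25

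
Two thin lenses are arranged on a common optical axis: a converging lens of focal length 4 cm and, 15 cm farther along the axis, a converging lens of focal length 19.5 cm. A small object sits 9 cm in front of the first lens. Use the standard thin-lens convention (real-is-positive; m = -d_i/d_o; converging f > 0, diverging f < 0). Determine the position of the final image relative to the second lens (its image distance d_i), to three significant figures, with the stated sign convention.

-13.0 cm

First lens: d_i1 = 1/(1/4 - 1/9) = 7.200 cm.
The intermediate image is 7.200 cm to the right of lens 1, so d_o2 = L - d_i1 = 15 - 7.200 = 7.800 cm.
Second lens: d_i2 = 1/(1/19.5 - 1/(7.800)) = -13.000 cm.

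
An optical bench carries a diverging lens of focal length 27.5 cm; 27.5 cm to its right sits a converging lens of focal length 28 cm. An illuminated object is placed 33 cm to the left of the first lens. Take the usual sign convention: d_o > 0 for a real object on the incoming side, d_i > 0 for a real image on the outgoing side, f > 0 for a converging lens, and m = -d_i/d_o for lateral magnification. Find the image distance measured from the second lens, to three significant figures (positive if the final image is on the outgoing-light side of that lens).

82.1 cm

Lens 1: 1/d_i1 = 1/f_1 - 1/d_o1 = 1/(-27.5) - 1/33 = -0.06667 cm^-1, so d_i1 = -15.000 cm.
With d_i1 < 0 the first image is virtual and lies on the object side; the object distance for lens 2 is d_o2 = 27.5 - (-15.000) = 42.500 cm.
Lens 2: 1/d_i2 = 1/f_2 - 1/d_o2 = 1/28 - 1/(42.500) = 0.01218 cm^-1, so d_i2 = 82.069 cm.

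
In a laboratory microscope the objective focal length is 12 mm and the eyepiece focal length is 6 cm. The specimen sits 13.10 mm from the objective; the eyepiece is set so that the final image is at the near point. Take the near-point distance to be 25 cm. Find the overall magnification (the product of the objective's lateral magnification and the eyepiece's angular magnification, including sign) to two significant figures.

Convert to cm: f_obj = 12 mm = 1.2 cm; d_o = 13.10 mm = 1.31 cm.
Objective: 1/d_i = 1/f_obj - 1/d_o = 1/1.2 - 1/1.31 = 0.06997 cm^-1, so d_i = 14.291 cm.
m_obj = -d_i/d_o = -14.291/1.31 = -10.909.
Eyepiece angular magnification (image at near point): M_eye = 1 + D/f_e = 1 + 25/6 = 5.167.
Overall M = m_obj x M_eye = (-10.909)(5.167) = -56.36.

-56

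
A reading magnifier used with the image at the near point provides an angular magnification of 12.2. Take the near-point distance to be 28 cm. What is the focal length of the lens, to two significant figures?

For the image at the near point, M = 1 + D/f.
f = D/(M - 1) = 28/(12.2 - 1) = 2.500 cm.

2.5 cm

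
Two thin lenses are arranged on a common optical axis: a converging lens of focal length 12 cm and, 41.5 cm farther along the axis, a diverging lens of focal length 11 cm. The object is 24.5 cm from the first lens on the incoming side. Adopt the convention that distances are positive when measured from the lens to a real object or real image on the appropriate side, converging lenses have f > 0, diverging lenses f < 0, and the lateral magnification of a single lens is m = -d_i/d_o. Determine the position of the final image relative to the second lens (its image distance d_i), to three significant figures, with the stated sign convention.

-6.82 cm

Lens 1: 1/d_i1 = 1/f_1 - 1/d_o1 = 1/12 - 1/24.5 = 0.04252 cm^-1, so d_i1 = 23.520 cm.
Object distance for lens 2: d_o2 = 41.5 - 23.520 = 17.980 cm.
Lens 2: 1/d_i2 = 1/f_2 - 1/d_o2 = 1/(-11) - 1/(17.980) = -0.14653 cm^-1, so d_i2 = -6.825 cm.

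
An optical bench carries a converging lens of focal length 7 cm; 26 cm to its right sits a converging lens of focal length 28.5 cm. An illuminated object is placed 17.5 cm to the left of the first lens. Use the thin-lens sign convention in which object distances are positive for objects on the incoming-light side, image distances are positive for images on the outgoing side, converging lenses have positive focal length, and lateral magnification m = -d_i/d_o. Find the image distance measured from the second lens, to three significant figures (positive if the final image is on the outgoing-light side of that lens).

-28.8 cm

Lens 1: 1/d_i1 = 1/f_1 - 1/d_o1 = 1/7 - 1/17.5 = 0.08571 cm^-1, so d_i1 = 11.667 cm.
Object distance for lens 2: d_o2 = 26 - 11.667 = 14.333 cm.
Lens 2: 1/d_i2 = 1/f_2 - 1/d_o2 = 1/28.5 - 1/(14.333) = -0.03468 cm^-1, so d_i2 = -28.835 cm.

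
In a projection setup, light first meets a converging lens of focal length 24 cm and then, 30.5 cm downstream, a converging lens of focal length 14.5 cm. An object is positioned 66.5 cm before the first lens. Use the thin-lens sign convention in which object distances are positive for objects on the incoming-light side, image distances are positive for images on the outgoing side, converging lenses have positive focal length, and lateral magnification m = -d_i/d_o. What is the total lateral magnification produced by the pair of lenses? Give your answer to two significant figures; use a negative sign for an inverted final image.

Lens 1: 1/d_i1 = 1/f_1 - 1/d_o1 = 1/24 - 1/66.5 = 0.02663 cm^-1, so d_i1 = 37.553 cm.
m_1 = -(37.553)/66.5 = -0.5647.
Since 37.553 cm > 30.5 cm, the first image lies past the second lens and serves as a virtual object: d_o2 = L - d_i1 = -7.053 cm.
Lens 2: 1/d_i2 = 1/f_2 - 1/d_o2 = 1/14.5 - 1/(-7.053) = 0.21075 cm^-1, so d_i2 = 4.745 cm.
m_2 = -(4.745)/(-7.053) = 0.6728.
The system's lateral magnification is m_1 m_2 = (-0.5647)(0.6728) = -0.3799.

-0.38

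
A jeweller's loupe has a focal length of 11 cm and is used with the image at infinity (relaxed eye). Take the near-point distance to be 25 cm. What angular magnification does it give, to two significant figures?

2.3

M = D/f = 25/11 = 2.273.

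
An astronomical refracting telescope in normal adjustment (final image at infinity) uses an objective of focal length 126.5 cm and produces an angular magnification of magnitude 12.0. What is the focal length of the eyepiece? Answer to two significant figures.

11 cm

|M| = f_obj/f_eye, so f_eye = f_obj/|M| = 126.5/12.0 = 10.542 cm.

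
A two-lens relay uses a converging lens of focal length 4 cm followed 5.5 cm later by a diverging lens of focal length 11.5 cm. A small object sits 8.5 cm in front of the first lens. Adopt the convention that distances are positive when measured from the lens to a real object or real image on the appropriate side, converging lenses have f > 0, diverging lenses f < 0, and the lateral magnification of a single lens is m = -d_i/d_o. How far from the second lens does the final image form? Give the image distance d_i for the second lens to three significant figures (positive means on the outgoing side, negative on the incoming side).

First lens: d_i1 = 1/(1/4 - 1/8.5) = 7.556 cm.
This image would form 7.556 cm past lens 1, i.e. 2.056 cm beyond lens 2, so it is a virtual object for lens 2: d_o2 = 5.5 - 7.556 = -2.056 cm.
Second lens: d_i2 = 1/(1/(-11.5) - 1/(-2.056)) = 2.503 cm.

2.50 cm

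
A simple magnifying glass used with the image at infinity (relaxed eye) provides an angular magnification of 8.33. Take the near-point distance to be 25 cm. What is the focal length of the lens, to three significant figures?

For the image at infinity, M = D/f.
f = D/M = 25/8.33 = 3.001 cm.

3.00 cm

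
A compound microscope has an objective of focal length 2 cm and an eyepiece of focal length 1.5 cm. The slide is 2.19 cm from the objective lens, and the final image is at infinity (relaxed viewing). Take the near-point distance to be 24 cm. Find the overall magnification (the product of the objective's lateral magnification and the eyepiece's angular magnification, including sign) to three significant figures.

-168

Objective: 1/d_i = 1/f_obj - 1/d_o = 1/2 - 1/2.19 = 0.04338 cm^-1, so d_i = 23.053 cm.
m_obj = -d_i/d_o = -23.053/2.19 = -10.526.
Eyepiece angular magnification (image at infinity): M_eye = D/f_e = 24/1.5 = 16.000.
Overall M = m_obj x M_eye = (-10.526)(16.000) = -168.42.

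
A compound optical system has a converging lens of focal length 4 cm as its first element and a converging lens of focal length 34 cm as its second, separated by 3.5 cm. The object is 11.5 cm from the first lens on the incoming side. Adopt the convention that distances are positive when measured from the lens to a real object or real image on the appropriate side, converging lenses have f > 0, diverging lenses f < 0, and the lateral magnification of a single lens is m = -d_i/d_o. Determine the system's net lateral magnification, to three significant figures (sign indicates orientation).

Applying the thin-lens equation to the first lens, 1/4 = 1/11.5 + 1/d_i1, which gives d_i1 = 6.133 cm.
Its lateral magnification is m_1 = -d_i1/d_o1 = -(6.133)/11.5 = -0.5333.
This image would form 6.133 cm past lens 1, i.e. 2.633 cm beyond lens 2, so it is a virtual object for lens 2: d_o2 = 3.5 - 6.133 = -2.633 cm.
Applying the thin-lens equation again with f_2 = 34 cm and d_o2 = -2.633 cm gives d_i2 = 2.444 cm.
m_2 = -(2.444)/(-2.633) = 0.9281.
The system's lateral magnification is m_1 m_2 = (-0.5333)(0.9281) = -0.4950.

-0.495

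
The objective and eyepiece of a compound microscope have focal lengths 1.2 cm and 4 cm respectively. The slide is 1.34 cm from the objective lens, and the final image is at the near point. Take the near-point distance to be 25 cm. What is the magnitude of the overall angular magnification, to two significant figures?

62

Objective: 1/d_i = 1/f_obj - 1/d_o = 1/1.2 - 1/1.34 = 0.08706 cm^-1, so d_i = 11.486 cm.
m_obj = -d_i/d_o = -11.486/1.34 = -8.571.
Eyepiece angular magnification (image at near point): M_eye = 1 + D/f_e = 1 + 25/4 = 7.250.
Overall M = m_obj x M_eye = (-8.571)(7.250) = -62.14.
|M| = 62.14.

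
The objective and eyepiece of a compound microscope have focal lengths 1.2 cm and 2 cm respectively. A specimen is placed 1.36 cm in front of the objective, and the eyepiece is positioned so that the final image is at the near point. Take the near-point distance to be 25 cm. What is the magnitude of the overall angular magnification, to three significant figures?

101

Objective: 1/d_i = 1/f_obj - 1/d_o = 1/1.2 - 1/1.36 = 0.09804 cm^-1, so d_i = 10.200 cm.
m_obj = -d_i/d_o = -10.200/1.36 = -7.500.
Eyepiece angular magnification (image at near point): M_eye = 1 + D/f_e = 1 + 25/2 = 13.500.
Overall M = m_obj x M_eye = (-7.500)(13.500) = -101.25.
|M| = 101.25.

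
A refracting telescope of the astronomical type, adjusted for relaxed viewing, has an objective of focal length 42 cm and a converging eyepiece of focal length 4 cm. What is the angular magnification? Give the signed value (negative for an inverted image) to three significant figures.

-10.5

M = -f_obj/f_eye = -42/(4) = -10.500.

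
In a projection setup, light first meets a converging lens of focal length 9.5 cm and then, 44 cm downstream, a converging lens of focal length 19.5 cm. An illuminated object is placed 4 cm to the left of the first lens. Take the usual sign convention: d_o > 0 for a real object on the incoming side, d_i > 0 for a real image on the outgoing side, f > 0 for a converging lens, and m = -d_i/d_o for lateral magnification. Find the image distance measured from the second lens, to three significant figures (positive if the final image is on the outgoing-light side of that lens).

Applying the thin-lens equation to the first lens, 1/9.5 = 1/4 + 1/d_i1, which gives d_i1 = -6.909 cm.
The intermediate image is virtual, 6.909 cm to the left of lens 1, so d_o2 = L - d_i1 = 44 - (-6.909) = 50.909 cm.
Applying the thin-lens equation again with f_2 = 19.5 cm and d_o2 = 50.909 cm gives d_i2 = 31.606 cm.

31.6 cm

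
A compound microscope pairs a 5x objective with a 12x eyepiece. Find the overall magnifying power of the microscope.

The overall magnification of a compound microscope is the product of the objective and eyepiece magnifications:
M = M_obj x M_eye = 5 x 12 = 60.

60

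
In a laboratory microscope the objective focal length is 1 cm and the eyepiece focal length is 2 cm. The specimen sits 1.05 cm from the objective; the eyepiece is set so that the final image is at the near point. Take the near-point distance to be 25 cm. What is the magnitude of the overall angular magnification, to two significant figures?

270

Objective: 1/d_i = 1/f_obj - 1/d_o = 1/1 - 1/1.05 = 0.04762 cm^-1, so d_i = 21.000 cm.
m_obj = -d_i/d_o = -21.000/1.05 = -20.000.
Eyepiece angular magnification (image at near point): M_eye = 1 + D/f_e = 1 + 25/2 = 13.500.
Overall M = m_obj x M_eye = (-20.000)(13.500) = -270.00.
|M| = 270.00.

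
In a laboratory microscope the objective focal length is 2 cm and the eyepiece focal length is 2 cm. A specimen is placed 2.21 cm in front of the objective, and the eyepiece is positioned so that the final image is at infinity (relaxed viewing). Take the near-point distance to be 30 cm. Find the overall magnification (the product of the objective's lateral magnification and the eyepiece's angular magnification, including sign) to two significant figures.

-140

Objective: 1/d_i = 1/f_obj - 1/d_o = 1/2 - 1/2.21 = 0.04751 cm^-1, so d_i = 21.048 cm.
m_obj = -d_i/d_o = -21.048/2.21 = -9.524.
Eyepiece angular magnification (image at infinity): M_eye = D/f_e = 30/2 = 15.000.
Overall M = m_obj x M_eye = (-9.524)(15.000) = -142.86.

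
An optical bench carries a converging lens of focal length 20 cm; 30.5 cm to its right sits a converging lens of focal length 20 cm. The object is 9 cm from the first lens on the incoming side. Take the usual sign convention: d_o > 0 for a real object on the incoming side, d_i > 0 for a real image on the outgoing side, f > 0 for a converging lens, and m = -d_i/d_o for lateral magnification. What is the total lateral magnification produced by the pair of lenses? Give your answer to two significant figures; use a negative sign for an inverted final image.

Lens 1: 1/d_i1 = 1/f_1 - 1/d_o1 = 1/20 - 1/9 = -0.06111 cm^-1, so d_i1 = -16.364 cm.
m_1 = -(-16.364)/9 = 1.8182.
The intermediate image is virtual, 16.364 cm to the left of lens 1, so d_o2 = L - d_i1 = 30.5 - (-16.364) = 46.864 cm.
Lens 2: 1/d_i2 = 1/f_2 - 1/d_o2 = 1/20 - 1/(46.864) = 0.02866 cm^-1, so d_i2 = 34.890 cm.
m_2 = -(34.890)/(46.864) = -0.7445.
The system's lateral magnification is m_1 m_2 = (1.8182)(-0.7445) = -1.3536.

-1.4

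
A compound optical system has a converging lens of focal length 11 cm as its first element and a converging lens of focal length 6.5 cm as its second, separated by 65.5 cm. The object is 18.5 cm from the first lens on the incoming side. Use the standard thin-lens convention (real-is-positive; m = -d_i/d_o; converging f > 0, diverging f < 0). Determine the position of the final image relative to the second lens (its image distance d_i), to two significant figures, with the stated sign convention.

First lens: d_i1 = 1/(1/11 - 1/18.5) = 27.133 cm.
The intermediate image is 27.133 cm to the right of lens 1, so d_o2 = L - d_i1 = 65.5 - 27.133 = 38.367 cm.
Second lens: d_i2 = 1/(1/6.5 - 1/(38.367)) = 7.826 cm.

7.8 cm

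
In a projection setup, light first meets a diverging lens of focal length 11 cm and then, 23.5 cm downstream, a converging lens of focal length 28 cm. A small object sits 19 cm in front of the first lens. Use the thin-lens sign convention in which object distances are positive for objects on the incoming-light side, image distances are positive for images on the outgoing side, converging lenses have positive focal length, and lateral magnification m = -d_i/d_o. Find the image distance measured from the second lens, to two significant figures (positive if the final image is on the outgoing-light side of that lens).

First lens: d_i1 = 1/(1/(-11) - 1/19) = -6.967 cm.
The intermediate image is virtual, 6.967 cm to the left of lens 1, so d_o2 = L - d_i1 = 23.5 - (-6.967) = 30.467 cm.
Second lens: d_i2 = 1/(1/28 - 1/(30.467)) = 345.838 cm.

350 cm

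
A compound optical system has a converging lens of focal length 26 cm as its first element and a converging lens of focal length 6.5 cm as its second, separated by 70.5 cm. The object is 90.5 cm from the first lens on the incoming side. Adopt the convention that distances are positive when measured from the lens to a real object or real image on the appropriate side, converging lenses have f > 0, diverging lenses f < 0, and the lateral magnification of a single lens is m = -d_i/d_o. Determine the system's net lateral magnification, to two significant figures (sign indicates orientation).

Applying the thin-lens equation to the first lens, 1/26 = 1/90.5 + 1/d_i1, which gives d_i1 = 36.481 cm.
Its lateral magnification is m_1 = -d_i1/d_o1 = -(36.481)/90.5 = -0.4031.
That image sits 34.019 cm in front of the second lens, so d_o2 = 34.019 cm.
Applying the thin-lens equation again with f_2 = 6.5 cm and d_o2 = 34.019 cm gives d_i2 = 8.035 cm.
m_2 = -(8.035)/(34.019) = -0.2362.
The system's lateral magnification is m_1 m_2 = (-0.4031)(-0.2362) = 0.0952.

0.095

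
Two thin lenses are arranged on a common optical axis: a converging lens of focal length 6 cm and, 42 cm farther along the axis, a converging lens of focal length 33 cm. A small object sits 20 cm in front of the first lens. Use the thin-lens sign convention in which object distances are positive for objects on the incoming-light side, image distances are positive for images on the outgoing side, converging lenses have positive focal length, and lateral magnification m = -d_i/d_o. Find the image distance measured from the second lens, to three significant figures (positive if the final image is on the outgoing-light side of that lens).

2570 cm

Lens 1: 1/d_i1 = 1/f_1 - 1/d_o1 = 1/6 - 1/20 = 0.11667 cm^-1, so d_i1 = 8.571 cm.
That image sits 33.429 cm in front of the second lens, so d_o2 = 33.429 cm.
Lens 2: 1/d_i2 = 1/f_2 - 1/d_o2 = 1/33 - 1/(33.429) = 0.00039 cm^-1, so d_i2 = 2574.000 cm.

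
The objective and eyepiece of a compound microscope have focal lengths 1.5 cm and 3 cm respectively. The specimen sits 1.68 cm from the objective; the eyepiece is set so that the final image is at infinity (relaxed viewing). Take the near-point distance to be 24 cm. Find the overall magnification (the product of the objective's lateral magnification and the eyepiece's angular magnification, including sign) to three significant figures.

Objective: 1/d_i = 1/f_obj - 1/d_o = 1/1.5 - 1/1.68 = 0.07143 cm^-1, so d_i = 14.000 cm.
m_obj = -d_i/d_o = -14.000/1.68 = -8.333.
Eyepiece angular magnification (image at infinity): M_eye = D/f_e = 24/3 = 8.000.
Overall M = m_obj x M_eye = (-8.333)(8.000) = -66.67.

-66.7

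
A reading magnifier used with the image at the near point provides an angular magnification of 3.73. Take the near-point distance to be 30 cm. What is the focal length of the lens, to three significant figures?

For the image at the near point, M = 1 + D/f.
f = D/(M - 1) = 30/(3.73 - 1) = 10.989 cm.

11.0 cm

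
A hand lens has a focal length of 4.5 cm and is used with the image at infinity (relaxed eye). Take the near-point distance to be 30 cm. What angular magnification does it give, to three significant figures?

M = D/f = 30/4.5 = 6.667.

6.67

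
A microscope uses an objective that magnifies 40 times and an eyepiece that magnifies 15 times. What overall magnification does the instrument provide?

600

The overall magnification of a compound microscope is the product of the objective and eyepiece magnifications:
M = M_obj x M_eye = 40 x 15 = 600.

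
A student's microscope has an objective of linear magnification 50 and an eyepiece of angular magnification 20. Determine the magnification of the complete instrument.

The overall magnification of a compound microscope is the product of the objective and eyepiece magnifications:
M = M_obj x M_eye = 50 x 20 = 1000.

1000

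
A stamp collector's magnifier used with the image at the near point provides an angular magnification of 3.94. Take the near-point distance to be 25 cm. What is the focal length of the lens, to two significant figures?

For the image at the near point, M = 1 + D/f.
f = D/(M - 1) = 25/(3.94 - 1) = 8.503 cm.

8.5 cm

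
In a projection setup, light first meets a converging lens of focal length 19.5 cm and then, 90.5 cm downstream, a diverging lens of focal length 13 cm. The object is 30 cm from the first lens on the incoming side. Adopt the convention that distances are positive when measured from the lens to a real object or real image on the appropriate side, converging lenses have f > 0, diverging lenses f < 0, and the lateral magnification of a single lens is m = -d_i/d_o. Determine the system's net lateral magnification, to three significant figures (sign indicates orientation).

Lens 1: 1/d_i1 = 1/f_1 - 1/d_o1 = 1/19.5 - 1/30 = 0.01795 cm^-1, so d_i1 = 55.714 cm.
m_1 = -(55.714)/30 = -1.8571.
That image sits 34.786 cm in front of the second lens, so d_o2 = 34.786 cm.
Lens 2: 1/d_i2 = 1/f_2 - 1/d_o2 = 1/(-13) - 1/(34.786) = -0.10567 cm^-1, so d_i2 = -9.463 cm.
m_2 = -(-9.463)/(34.786) = 0.2720.
Overall magnification: m = m_1 m_2 = -0.5052.

-0.505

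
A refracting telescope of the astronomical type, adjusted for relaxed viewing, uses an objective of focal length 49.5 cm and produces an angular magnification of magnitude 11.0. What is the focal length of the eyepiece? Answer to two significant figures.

|M| = f_obj/f_eye, so f_eye = f_obj/|M| = 49.5/11.0 = 4.500 cm.

4.5 cm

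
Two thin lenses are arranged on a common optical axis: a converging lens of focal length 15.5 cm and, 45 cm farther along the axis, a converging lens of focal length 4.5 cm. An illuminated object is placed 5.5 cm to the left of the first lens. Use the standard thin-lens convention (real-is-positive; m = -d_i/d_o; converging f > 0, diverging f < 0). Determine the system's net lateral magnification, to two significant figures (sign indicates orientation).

-0.14

Lens 1: 1/d_i1 = 1/f_1 - 1/d_o1 = 1/15.5 - 1/5.5 = -0.11730 cm^-1, so d_i1 = -8.525 cm.
m_1 = -(-8.525)/5.5 = 1.5500.
With d_i1 < 0 the first image is virtual and lies on the object side; the object distance for lens 2 is d_o2 = 45 - (-8.525) = 53.525 cm.
Lens 2: 1/d_i2 = 1/f_2 - 1/d_o2 = 1/4.5 - 1/(53.525) = 0.20354 cm^-1, so d_i2 = 4.913 cm.
m_2 = -(4.913)/(53.525) = -0.0918.
The system's lateral magnification is m_1 m_2 = (1.5500)(-0.0918) = -0.1423.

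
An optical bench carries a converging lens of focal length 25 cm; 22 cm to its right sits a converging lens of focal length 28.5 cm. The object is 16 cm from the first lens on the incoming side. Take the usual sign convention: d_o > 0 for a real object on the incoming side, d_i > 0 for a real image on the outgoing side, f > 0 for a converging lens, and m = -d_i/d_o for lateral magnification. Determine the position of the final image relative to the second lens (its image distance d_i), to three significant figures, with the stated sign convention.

First lens: d_i1 = 1/(1/25 - 1/16) = -44.444 cm.
The intermediate image is virtual, 44.444 cm to the left of lens 1, so d_o2 = L - d_i1 = 22 - (-44.444) = 66.444 cm.
Second lens: d_i2 = 1/(1/28.5 - 1/(66.444)) = 49.906 cm.

49.9 cm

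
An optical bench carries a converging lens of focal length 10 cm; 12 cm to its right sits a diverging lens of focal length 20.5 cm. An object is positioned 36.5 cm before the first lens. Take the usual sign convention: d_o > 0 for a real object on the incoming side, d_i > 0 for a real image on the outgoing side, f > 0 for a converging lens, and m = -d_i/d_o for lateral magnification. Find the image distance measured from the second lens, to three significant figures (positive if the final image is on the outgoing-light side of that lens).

1.94 cm

Lens 1: 1/d_i1 = 1/f_1 - 1/d_o1 = 1/10 - 1/36.5 = 0.07260 cm^-1, so d_i1 = 13.774 cm.
This image would form 13.774 cm past lens 1, i.e. 1.774 cm beyond lens 2, so it is a virtual object for lens 2: d_o2 = 12 - 13.774 = -1.774 cm.
Lens 2: 1/d_i2 = 1/f_2 - 1/d_o2 = 1/(-20.5) - 1/(-1.774) = 0.51505 cm^-1, so d_i2 = 1.942 cm.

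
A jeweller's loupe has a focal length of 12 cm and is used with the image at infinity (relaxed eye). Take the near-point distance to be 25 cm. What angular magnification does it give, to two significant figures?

2.1

M = D/f = 25/12 = 2.083.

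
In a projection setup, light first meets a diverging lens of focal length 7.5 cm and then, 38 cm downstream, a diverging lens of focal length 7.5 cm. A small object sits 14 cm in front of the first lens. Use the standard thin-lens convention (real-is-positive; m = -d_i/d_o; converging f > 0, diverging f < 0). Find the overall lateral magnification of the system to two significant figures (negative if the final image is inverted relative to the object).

First lens: d_i1 = 1/(1/(-7.5) - 1/14) = -4.884 cm.
m_1 = -(-4.884)/14 = 0.3488.
With d_i1 < 0 the first image is virtual and lies on the object side; the object distance for lens 2 is d_o2 = 38 - (-4.884) = 42.884 cm.
Second lens: d_i2 = 1/(1/(-7.5) - 1/(42.884)) = -6.384 cm.
m_2 = -(-6.384)/(42.884) = 0.1489.
The system's lateral magnification is m_1 m_2 = (0.3488)(0.1489) = 0.0519.

0.052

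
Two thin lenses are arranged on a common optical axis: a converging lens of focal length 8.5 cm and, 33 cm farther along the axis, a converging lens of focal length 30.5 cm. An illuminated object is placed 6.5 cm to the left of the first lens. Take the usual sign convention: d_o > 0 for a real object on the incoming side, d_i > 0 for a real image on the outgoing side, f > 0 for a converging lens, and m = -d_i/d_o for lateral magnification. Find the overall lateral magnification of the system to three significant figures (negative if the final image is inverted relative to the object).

-4.30

Applying the thin-lens equation to the first lens, 1/8.5 = 1/6.5 + 1/d_i1, which gives d_i1 = -27.625 cm.
Its lateral magnification is m_1 = -d_i1/d_o1 = -(-27.625)/6.5 = 4.2500.
With d_i1 < 0 the first image is virtual and lies on the object side; the object distance for lens 2 is d_o2 = 33 - (-27.625) = 60.625 cm.
Applying the thin-lens equation again with f_2 = 30.5 cm and d_o2 = 60.625 cm gives d_i2 = 61.380 cm.
m_2 = -(61.380)/(60.625) = -1.0124.
Total m = m_1 x m_2 = (4.2500)(-1.0124) = -4.3029.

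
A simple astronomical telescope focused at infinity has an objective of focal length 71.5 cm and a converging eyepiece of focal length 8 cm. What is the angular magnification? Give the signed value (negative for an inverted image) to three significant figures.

M = -f_obj/f_eye = -71.5/(8) = -8.938.

-8.94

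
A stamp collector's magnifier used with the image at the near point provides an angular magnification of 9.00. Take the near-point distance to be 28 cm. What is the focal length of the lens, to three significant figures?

For the image at the near point, M = 1 + D/f.
f = D/(M - 1) = 28/(9.0 - 1) = 3.500 cm.

3.50 cm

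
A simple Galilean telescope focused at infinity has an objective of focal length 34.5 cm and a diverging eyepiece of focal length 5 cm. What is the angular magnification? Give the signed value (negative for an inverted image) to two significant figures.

M = -f_obj/f_eye = -34.5/(-5) = 6.900.

6.9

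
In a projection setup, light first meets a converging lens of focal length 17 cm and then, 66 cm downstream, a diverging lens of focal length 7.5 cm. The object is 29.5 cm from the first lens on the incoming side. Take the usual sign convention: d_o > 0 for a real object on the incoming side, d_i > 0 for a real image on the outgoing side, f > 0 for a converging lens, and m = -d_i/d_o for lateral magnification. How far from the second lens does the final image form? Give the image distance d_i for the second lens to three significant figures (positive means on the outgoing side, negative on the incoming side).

Lens 1: 1/d_i1 = 1/f_1 - 1/d_o1 = 1/17 - 1/29.5 = 0.02493 cm^-1, so d_i1 = 40.120 cm.
The intermediate image is 40.120 cm to the right of lens 1, so d_o2 = L - d_i1 = 66 - 40.120 = 25.880 cm.
Lens 2: 1/d_i2 = 1/f_2 - 1/d_o2 = 1/(-7.5) - 1/(25.880) = -0.17197 cm^-1, so d_i2 = -5.815 cm.

-5.81 cm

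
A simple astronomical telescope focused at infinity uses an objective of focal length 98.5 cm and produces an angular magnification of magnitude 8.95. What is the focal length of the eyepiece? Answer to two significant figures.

|M| = f_obj/f_eye, so f_eye = f_obj/|M| = 98.5/8.95 = 11.006 cm.

11 cm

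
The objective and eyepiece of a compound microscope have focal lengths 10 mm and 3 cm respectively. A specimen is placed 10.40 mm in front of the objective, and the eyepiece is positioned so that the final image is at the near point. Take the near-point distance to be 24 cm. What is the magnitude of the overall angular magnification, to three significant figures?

225

Convert to cm: f_obj = 10 mm = 1 cm; d_o = 10.40 mm = 1.04 cm.
Objective: 1/d_i = 1/f_obj - 1/d_o = 1/1 - 1/1.04 = 0.03846 cm^-1, so d_i = 26.000 cm.
m_obj = -d_i/d_o = -26.000/1.04 = -25.000.
Eyepiece angular magnification (image at near point): M_eye = 1 + D/f_e = 1 + 24/3 = 9.000.
Overall M = m_obj x M_eye = (-25.000)(9.000) = -225.00.
|M| = 225.00.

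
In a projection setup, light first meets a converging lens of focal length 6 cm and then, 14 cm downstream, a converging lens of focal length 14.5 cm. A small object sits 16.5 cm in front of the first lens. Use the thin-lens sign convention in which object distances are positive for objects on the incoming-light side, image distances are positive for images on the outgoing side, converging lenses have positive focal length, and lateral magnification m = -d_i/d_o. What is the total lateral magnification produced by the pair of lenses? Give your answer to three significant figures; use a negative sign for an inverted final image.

-0.835

Lens 1: 1/d_i1 = 1/f_1 - 1/d_o1 = 1/6 - 1/16.5 = 0.10606 cm^-1, so d_i1 = 9.429 cm.
m_1 = -(9.429)/16.5 = -0.5714.
That image sits 4.571 cm in front of the second lens, so d_o2 = 4.571 cm.
Lens 2: 1/d_i2 = 1/f_2 - 1/d_o2 = 1/14.5 - 1/(4.571) = -0.14978 cm^-1, so d_i2 = -6.676 cm.
m_2 = -(-6.676)/(4.571) = 1.4604.
Overall magnification: m = m_1 m_2 = -0.8345.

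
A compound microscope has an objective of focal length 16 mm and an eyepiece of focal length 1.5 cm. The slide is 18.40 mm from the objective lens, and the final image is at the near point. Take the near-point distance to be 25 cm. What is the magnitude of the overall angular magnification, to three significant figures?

118

Convert to cm: f_obj = 16 mm = 1.6 cm; d_o = 18.40 mm = 1.84 cm.
Objective: 1/d_i = 1/f_obj - 1/d_o = 1/1.6 - 1/1.84 = 0.08152 cm^-1, so d_i = 12.267 cm.
m_obj = -d_i/d_o = -12.267/1.84 = -6.667.
Eyepiece angular magnification (image at near point): M_eye = 1 + D/f_e = 1 + 25/1.5 = 17.667.
Overall M = m_obj x M_eye = (-6.667)(17.667) = -117.78.
|M| = 117.78.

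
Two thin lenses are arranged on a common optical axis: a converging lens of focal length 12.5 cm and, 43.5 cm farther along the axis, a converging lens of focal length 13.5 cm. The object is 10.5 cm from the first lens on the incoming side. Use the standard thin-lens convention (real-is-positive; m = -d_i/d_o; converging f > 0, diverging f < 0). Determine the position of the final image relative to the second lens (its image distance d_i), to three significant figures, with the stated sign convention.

15.4 cm

First lens: d_i1 = 1/(1/12.5 - 1/10.5) = -65.625 cm.
With d_i1 < 0 the first image is virtual and lies on the object side; the object distance for lens 2 is d_o2 = 43.5 - (-65.625) = 109.125 cm.
Second lens: d_i2 = 1/(1/13.5 - 1/(109.125)) = 15.406 cm.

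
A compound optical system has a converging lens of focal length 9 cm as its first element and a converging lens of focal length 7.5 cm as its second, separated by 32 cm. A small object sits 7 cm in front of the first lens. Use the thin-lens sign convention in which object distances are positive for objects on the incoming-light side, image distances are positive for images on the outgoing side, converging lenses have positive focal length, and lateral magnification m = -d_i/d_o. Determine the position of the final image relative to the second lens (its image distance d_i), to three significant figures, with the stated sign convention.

8.50 cm

Lens 1: 1/d_i1 = 1/f_1 - 1/d_o1 = 1/9 - 1/7 = -0.03175 cm^-1, so d_i1 = -31.500 cm.
The intermediate image is virtual, 31.500 cm to the left of lens 1, so d_o2 = L - d_i1 = 32 - (-31.500) = 63.500 cm.
Lens 2: 1/d_i2 = 1/f_2 - 1/d_o2 = 1/7.5 - 1/(63.500) = 0.11759 cm^-1, so d_i2 = 8.504 cm.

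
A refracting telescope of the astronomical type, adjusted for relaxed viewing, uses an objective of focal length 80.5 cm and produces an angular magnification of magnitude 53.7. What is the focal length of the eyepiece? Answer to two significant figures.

1.5 cm

|M| = f_obj/f_eye, so f_eye = f_obj/|M| = 80.5/53.7 = 1.499 cm.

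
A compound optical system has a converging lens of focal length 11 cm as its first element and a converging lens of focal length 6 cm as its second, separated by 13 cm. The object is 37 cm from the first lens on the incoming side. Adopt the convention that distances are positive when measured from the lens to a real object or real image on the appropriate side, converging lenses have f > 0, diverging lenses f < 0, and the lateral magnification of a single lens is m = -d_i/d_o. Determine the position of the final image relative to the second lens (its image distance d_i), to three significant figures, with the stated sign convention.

1.84 cm

Applying the thin-lens equation to the first lens, 1/11 = 1/37 + 1/d_i1, which gives d_i1 = 15.654 cm.
Since 15.654 cm > 13 cm, the first image lies past the second lens and serves as a virtual object: d_o2 = L - d_i1 = -2.654 cm.
Applying the thin-lens equation again with f_2 = 6 cm and d_o2 = -2.654 cm gives d_i2 = 1.840 cm.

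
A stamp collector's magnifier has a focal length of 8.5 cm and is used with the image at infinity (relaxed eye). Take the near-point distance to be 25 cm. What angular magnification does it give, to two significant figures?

M = D/f = 25/8.5 = 2.941.

2.9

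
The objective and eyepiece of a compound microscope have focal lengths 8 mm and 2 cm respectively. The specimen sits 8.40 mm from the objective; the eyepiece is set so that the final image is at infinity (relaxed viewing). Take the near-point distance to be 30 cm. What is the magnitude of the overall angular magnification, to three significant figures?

Convert to cm: f_obj = 8 mm = 0.8 cm; d_o = 8.40 mm = 0.84 cm.
Objective: 1/d_i = 1/f_obj - 1/d_o = 1/0.8 - 1/0.84 = 0.05952 cm^-1, so d_i = 16.800 cm.
m_obj = -d_i/d_o = -16.800/0.84 = -20.000.
Eyepiece angular magnification (image at infinity): M_eye = D/f_e = 30/2 = 15.000.
Overall M = m_obj x M_eye = (-20.000)(15.000) = -300.00.
|M| = 300.00.

300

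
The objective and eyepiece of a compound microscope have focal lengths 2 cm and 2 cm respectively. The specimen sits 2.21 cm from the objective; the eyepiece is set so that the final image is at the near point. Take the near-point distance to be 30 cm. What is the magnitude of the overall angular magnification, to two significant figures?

150

Objective: 1/d_i = 1/f_obj - 1/d_o = 1/2 - 1/2.21 = 0.04751 cm^-1, so d_i = 21.048 cm.
m_obj = -d_i/d_o = -21.048/2.21 = -9.524.
Eyepiece angular magnification (image at near point): M_eye = 1 + D/f_e = 1 + 30/2 = 16.000.
Overall M = m_obj x M_eye = (-9.524)(16.000) = -152.38.
|M| = 152.38.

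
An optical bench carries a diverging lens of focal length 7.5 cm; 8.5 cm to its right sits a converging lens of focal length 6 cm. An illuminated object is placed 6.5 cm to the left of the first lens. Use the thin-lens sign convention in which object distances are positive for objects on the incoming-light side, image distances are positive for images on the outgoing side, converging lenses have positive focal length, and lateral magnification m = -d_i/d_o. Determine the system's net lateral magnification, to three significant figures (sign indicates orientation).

First lens: d_i1 = 1/(1/(-7.5) - 1/6.5) = -3.482 cm.
m_1 = -(-3.482)/6.5 = 0.5357.
The intermediate image is virtual, 3.482 cm to the left of lens 1, so d_o2 = L - d_i1 = 8.5 - (-3.482) = 11.982 cm.
Second lens: d_i2 = 1/(1/6 - 1/(11.982)) = 12.018 cm.
m_2 = -(12.018)/(11.982) = -1.0030.
The system's lateral magnification is m_1 m_2 = (0.5357)(-1.0030) = -0.5373.

-0.537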